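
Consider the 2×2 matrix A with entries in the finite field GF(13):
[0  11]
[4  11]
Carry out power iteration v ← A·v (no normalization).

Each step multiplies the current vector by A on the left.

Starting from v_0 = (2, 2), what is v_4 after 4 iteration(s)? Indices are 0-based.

v_4 = (7, 4)

v_0 = (2, 2).
v_1 = A·v_0 = (9, 4).
v_2 = A·v_1 = (5, 2).
v_3 = A·v_2 = (9, 3).
v_4 = A·v_3 = (7, 4).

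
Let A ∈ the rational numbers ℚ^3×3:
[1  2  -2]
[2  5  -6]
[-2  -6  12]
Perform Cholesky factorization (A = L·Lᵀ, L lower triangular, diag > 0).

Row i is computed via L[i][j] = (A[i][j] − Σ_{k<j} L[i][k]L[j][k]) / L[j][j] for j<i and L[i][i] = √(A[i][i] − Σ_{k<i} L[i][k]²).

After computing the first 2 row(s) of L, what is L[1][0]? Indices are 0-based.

Step 1: L[0][0] = √(1) = 1.
  L[1][0] = (2) / L[0][0] = 2.
Step 2: L[1][1] = √(1) = 1.

L[1][0] = 2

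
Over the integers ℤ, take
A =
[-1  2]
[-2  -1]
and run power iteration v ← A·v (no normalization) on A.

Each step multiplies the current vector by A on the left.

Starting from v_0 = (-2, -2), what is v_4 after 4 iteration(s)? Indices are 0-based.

v_4 = (-34, 62)

v_0 = (-2, -2).
v_1 = A·v_0 = (-2, 6).
v_2 = A·v_1 = (14, -2).
v_3 = A·v_2 = (-18, -26).
v_4 = A·v_3 = (-34, 62).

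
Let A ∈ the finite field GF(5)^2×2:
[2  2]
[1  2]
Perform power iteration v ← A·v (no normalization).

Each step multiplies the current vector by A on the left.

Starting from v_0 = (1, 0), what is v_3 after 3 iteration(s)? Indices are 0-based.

v_3 = (0, 4)

v_0 = (1, 0).
v_1 = A·v_0 = (2, 1).
v_2 = A·v_1 = (1, 4).
v_3 = A·v_2 = (0, 4).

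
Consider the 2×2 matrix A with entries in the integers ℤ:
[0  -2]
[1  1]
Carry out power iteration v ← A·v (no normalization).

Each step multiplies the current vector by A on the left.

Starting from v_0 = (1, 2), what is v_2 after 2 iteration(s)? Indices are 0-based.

v_0 = (1, 2).
v_1 = A·v_0 = (-4, 3).
v_2 = A·v_1 = (-6, -1).

v_2 = (-6, -1)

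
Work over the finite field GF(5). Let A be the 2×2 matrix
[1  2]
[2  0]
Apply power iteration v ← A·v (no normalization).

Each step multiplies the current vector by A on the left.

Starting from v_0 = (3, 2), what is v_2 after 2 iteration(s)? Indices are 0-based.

v_0 = (3, 2).
v_1 = A·v_0 = (2, 1).
v_2 = A·v_1 = (4, 4).

v_2 = (4, 4)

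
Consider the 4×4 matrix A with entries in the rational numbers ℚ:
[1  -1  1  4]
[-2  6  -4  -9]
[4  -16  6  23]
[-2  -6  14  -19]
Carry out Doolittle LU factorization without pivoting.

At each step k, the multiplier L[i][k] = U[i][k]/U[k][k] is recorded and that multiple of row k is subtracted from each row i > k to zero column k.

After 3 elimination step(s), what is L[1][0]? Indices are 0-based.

k=0: U[0][0]=1
  eliminate (1,0): mult=-2, new row 1: (0, 4, -2, -1); set L[1][0]=-2
  eliminate (2,0): mult=4, new row 2: (0, -12, 2, 7); set L[2][0]=4
  eliminate (3,0): mult=-2, new row 3: (0, -8, 16, -11); set L[3][0]=-2
k=1: U[1][1]=4
  eliminate (2,1): mult=-3, new row 2: (0, 0, -4, 4); set L[2][1]=-3
  eliminate (3,1): mult=-2, new row 3: (0, 0, 12, -13); set L[3][1]=-2
k=2: U[2][2]=-4
  eliminate (3,2): mult=-3, new row 3: (0, 0, 0, -1); set L[3][2]=-3

L[1][0] = -2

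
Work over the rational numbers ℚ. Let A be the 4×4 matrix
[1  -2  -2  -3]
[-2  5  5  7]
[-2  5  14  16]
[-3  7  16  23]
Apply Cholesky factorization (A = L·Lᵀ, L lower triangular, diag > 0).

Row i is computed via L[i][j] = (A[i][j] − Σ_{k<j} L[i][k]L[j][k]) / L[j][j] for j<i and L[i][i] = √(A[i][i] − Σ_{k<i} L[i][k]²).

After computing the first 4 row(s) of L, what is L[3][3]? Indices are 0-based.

L[3][3] = 2

Step 1: L[0][0] = √(1) = 1.
  L[1][0] = (-2) / L[0][0] = -2.
Step 2: L[1][1] = √(1) = 1.
  L[2][0] = (-2) / L[0][0] = -2.
  L[2][1] = (1) / L[1][1] = 1.
Step 3: L[2][2] = √(9) = 3.
  L[3][0] = (-3) / L[0][0] = -3.
  L[3][1] = (1) / L[1][1] = 1.
  L[3][2] = (9) / L[2][2] = 3.
Step 4: L[3][3] = √(4) = 2.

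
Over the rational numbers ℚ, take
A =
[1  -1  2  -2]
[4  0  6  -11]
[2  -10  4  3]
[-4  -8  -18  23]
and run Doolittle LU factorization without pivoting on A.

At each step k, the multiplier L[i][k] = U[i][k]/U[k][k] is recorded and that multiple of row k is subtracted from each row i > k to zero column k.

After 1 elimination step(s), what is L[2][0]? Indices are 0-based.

[col 0] pivot 1
  R1 -= 4*R0 → (0, 4, -2, -3)  (L[1][0] := 4)
  R2 -= 2*R0 → (0, -8, 0, 7)  (L[2][0] := 2)
  R3 -= -4*R0 → (0, -12, -10, 15)  (L[3][0] := -4)

L[2][0] = 2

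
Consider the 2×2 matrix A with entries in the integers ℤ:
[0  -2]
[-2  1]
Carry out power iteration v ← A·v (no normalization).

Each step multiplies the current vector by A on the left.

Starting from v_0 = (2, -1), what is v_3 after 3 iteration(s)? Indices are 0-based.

v_0 = (2, -1).
v_1 = A·v_0 = (2, -5).
v_2 = A·v_1 = (10, -9).
v_3 = A·v_2 = (18, -29).

v_3 = (18, -29)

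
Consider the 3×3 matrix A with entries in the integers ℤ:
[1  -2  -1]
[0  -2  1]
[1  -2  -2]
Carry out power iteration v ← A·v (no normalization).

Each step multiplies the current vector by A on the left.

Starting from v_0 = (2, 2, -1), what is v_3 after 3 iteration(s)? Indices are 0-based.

v_3 = (-20, -11, -29)

v_0 = (2, 2, -1).
v_1 = A·v_0 = (-1, -5, 0).
v_2 = A·v_1 = (9, 10, 9).
v_3 = A·v_2 = (-20, -11, -29).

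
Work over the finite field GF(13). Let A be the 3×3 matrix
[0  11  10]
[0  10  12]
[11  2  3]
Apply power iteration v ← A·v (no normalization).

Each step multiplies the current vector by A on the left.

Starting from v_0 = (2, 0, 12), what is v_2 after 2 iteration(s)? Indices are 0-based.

v_0 = (2, 0, 12).
v_1 = A·v_0 = (3, 1, 6).
v_2 = A·v_1 = (6, 4, 1).

v_2 = (6, 4, 1)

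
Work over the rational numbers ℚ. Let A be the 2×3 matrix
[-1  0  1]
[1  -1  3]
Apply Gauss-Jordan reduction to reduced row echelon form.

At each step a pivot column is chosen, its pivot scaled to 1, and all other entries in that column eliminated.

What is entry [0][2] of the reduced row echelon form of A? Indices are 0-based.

M[0][2] = -1

pivot(0,0)=-1: scale R0 → (1, 0, -1)
  clear (1,0): R1 −= (1)R0 → (0, -1, 4)
pivot(1,1)=-1: scale R1 → (0, 1, -4)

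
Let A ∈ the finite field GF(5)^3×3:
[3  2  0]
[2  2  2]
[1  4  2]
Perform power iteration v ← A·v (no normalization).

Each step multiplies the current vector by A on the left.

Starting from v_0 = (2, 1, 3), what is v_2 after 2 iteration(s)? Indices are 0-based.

v_2 = (3, 4, 0)

v_0 = (2, 1, 3).
v_1 = A·v_0 = (3, 2, 2).
v_2 = A·v_1 = (3, 4, 0).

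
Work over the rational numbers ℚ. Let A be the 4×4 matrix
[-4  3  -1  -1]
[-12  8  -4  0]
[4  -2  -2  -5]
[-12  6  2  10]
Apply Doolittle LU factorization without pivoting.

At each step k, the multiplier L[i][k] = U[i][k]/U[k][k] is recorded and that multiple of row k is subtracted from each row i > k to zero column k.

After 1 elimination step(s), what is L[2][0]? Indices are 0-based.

L[2][0] = -1

[col 0] pivot -4
  R1 -= 3*R0 → (0, -1, -1, 3)  (L[1][0] := 3)
  R2 -= -1*R0 → (0, 1, -3, -6)  (L[2][0] := -1)
  R3 -= 3*R0 → (0, -3, 5, 13)  (L[3][0] := 3)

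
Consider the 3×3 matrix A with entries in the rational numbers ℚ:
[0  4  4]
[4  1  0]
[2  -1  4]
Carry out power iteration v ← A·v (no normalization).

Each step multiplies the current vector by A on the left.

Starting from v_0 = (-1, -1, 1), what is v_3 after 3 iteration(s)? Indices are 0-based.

v_0 = (-1, -1, 1).
v_1 = A·v_0 = (0, -5, 3).
v_2 = A·v_1 = (-8, -5, 17).
v_3 = A·v_2 = (48, -37, 57).

v_3 = (48, -37, 57)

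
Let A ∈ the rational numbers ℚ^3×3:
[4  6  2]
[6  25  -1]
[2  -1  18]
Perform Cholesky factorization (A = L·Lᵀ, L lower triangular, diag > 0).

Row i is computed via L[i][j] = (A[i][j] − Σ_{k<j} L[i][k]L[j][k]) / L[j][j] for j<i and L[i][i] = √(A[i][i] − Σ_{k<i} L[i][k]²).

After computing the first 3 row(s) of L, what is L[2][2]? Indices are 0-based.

Step 1: L[0][0] = √(4) = 2.
  L[1][0] = (6) / L[0][0] = 3.
Step 2: L[1][1] = √(16) = 4.
  L[2][0] = (2) / L[0][0] = 1.
  L[2][1] = (-4) / L[1][1] = -1.
Step 3: L[2][2] = √(16) = 4.

L[2][2] = 4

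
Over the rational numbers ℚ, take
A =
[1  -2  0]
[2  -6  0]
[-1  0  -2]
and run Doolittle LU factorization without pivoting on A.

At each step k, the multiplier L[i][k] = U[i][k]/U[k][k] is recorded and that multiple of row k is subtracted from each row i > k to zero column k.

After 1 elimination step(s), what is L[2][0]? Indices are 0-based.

L[2][0] = -1

[col 0] pivot 1
  R1 -= 2*R0 → (0, -2, 0)  (L[1][0] := 2)
  R2 -= -1*R0 → (0, -2, -2)  (L[2][0] := -1)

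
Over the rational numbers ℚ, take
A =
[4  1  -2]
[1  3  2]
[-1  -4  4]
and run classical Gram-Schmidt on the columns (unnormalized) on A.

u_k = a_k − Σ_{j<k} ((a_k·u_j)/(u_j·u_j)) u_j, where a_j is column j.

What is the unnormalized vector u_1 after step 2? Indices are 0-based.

u_1 = (-13/9, 43/18, -61/18)

Step 1: u_0 = a_0 = (4, 1, -1).
Step 2: u_1 = a_1 − (11/18)·u_0 = (-13/9, 43/18, -61/18).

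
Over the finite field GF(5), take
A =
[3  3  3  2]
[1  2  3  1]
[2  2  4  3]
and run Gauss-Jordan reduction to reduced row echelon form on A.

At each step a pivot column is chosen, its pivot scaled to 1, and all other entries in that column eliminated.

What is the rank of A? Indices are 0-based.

[1] R0 /= 3  ⇒  (1, 1, 1, 4)
     R1 -= 1·R0  ⇒  (0, 1, 2, 2)
     R2 -= 2·R0  ⇒  (0, 0, 2, 0)
[2] R1 /= 1  ⇒  (0, 1, 2, 2)
     R0 -= 1·R1  ⇒  (1, 0, 4, 2)
[3] R2 /= 2  ⇒  (0, 0, 1, 0)
     R0 -= 4·R2  ⇒  (1, 0, 0, 2)
     R1 -= 2·R2  ⇒  (0, 1, 0, 2)

rank = 3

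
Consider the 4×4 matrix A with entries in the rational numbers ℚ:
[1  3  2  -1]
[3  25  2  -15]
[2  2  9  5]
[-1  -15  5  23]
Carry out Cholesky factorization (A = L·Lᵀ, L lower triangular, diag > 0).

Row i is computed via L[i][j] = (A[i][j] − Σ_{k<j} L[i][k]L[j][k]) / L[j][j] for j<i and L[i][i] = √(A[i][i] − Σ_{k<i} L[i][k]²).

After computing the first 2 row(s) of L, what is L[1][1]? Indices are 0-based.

Step 1: L[0][0] = √(1) = 1.
  L[1][0] = (3) / L[0][0] = 3.
Step 2: L[1][1] = √(16) = 4.

L[1][1] = 4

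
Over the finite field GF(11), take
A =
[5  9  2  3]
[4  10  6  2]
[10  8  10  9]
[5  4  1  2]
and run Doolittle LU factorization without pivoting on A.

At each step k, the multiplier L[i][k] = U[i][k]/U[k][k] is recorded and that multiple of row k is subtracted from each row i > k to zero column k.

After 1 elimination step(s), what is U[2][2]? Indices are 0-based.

[col 0] pivot 5
  R1 -= 3*R0 → (0, 5, 0, 4)  (L[1][0] := 3)
  R2 -= 2*R0 → (0, 1, 6, 3)  (L[2][0] := 2)
  R3 -= 1*R0 → (0, 6, 10, 10)  (L[3][0] := 1)

U[2][2] = 6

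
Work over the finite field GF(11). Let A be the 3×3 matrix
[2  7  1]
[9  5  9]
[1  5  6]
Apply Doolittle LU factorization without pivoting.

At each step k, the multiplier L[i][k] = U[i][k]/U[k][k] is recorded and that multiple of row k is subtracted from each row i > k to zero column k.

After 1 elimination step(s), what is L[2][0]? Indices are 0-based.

L[2][0] = 6

Step 1: pivot at (0,0) is 2.
  row1 ← row1 − (10)·row0  ⇒  L[1][0]=10, U row1=(0, 1, 10)
  row2 ← row2 − (6)·row0  ⇒  L[2][0]=6, U row2=(0, 7, 0)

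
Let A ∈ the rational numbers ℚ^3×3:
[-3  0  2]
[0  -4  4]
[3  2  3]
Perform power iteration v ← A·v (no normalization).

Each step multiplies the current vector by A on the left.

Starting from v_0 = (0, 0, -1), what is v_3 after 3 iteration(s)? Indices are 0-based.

v_3 = (-46, -108, -61)

v_0 = (0, 0, -1).
v_1 = A·v_0 = (-2, -4, -3).
v_2 = A·v_1 = (0, 4, -23).
v_3 = A·v_2 = (-46, -108, -61).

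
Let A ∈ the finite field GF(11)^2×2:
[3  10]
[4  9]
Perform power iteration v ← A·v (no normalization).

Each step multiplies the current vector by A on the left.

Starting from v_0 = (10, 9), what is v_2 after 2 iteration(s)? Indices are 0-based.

v_2 = (8, 7)

v_0 = (10, 9).
v_1 = A·v_0 = (10, 0).
v_2 = A·v_1 = (8, 7).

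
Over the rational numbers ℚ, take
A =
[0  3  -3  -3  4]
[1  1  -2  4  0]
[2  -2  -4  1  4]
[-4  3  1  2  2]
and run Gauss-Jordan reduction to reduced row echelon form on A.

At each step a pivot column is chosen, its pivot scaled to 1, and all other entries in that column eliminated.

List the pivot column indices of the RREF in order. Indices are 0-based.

[1] R0 <-> R1
[1] R0 /= 1  ⇒  (1, 1, -2, 4, 0)
     R2 -= 2·R0  ⇒  (0, -4, 0, -7, 4)
     R3 -= -4·R0  ⇒  (0, 7, -7, 18, 2)
[2] R1 /= 3  ⇒  (0, 1, -1, -1, 4/3)
     R0 -= 1·R1  ⇒  (1, 0, -1, 5, -4/3)
     R2 -= -4·R1  ⇒  (0, 0, -4, -11, 28/3)
     R3 -= 7·R1  ⇒  (0, 0, 0, 25, -22/3)
[3] R2 /= -4  ⇒  (0, 0, 1, 11/4, -7/3)
     R0 -= -1·R2  ⇒  (1, 0, 0, 31/4, -11/3)
     R1 -= -1·R2  ⇒  (0, 1, 0, 7/4, -1)
[4] R3 /= 25  ⇒  (0, 0, 0, 1, -22/75)
     R0 -= 31/4·R3  ⇒  (1, 0, 0, 0, -209/150)
     R1 -= 7/4·R3  ⇒  (0, 1, 0, 0, -73/150)
     R2 -= 11/4·R3  ⇒  (0, 0, 1, 0, -229/150)

pivot columns: 0, 1, 2, 3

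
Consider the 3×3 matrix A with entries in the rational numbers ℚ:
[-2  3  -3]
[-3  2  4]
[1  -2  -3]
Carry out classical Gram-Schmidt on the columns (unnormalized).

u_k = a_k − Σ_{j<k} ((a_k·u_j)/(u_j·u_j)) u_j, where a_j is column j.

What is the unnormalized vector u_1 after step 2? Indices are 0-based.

u_1 = (1, -1, -1)

Step 1: u_0 = a_0 = (-2, -3, 1).
Step 2: u_1 = a_1 − (-1)·u_0 = (1, -1, -1).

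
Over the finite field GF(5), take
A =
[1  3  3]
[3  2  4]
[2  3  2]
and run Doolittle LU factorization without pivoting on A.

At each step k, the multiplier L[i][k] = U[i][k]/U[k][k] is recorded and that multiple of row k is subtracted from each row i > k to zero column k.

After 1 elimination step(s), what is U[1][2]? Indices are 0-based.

U[1][2] = 0

Step 1: pivot at (0,0) is 1.
  row1 ← row1 − (3)·row0  ⇒  L[1][0]=3, U row1=(0, 3, 0)
  row2 ← row2 − (2)·row0  ⇒  L[2][0]=2, U row2=(0, 2, 1)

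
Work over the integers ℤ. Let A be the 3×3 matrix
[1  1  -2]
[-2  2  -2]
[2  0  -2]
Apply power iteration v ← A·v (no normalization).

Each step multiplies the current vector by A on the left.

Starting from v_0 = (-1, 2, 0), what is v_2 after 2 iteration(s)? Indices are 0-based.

v_2 = (11, 14, 6)

v_0 = (-1, 2, 0).
v_1 = A·v_0 = (1, 6, -2).
v_2 = A·v_1 = (11, 14, 6).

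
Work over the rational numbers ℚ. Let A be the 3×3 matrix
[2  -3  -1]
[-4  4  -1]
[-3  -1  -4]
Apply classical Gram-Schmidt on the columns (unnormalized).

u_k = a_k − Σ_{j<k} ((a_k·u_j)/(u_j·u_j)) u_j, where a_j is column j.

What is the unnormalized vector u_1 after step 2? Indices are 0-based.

Step 1: u_0 = a_0 = (2, -4, -3).
Step 2: u_1 = a_1 − (-19/29)·u_0 = (-49/29, 40/29, -86/29).

u_1 = (-49/29, 40/29, -86/29)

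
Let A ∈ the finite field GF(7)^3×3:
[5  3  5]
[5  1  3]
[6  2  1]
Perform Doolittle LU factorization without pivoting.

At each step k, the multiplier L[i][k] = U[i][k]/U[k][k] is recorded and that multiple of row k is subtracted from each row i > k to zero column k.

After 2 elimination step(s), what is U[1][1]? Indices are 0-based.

[col 0] pivot 5
  R1 -= 1*R0 → (0, 5, 5)  (L[1][0] := 1)
  R2 -= 4*R0 → (0, 4, 2)  (L[2][0] := 4)
[col 1] pivot 5
  R2 -= 5*R1 → (0, 0, 5)  (L[2][1] := 5)

U[1][1] = 5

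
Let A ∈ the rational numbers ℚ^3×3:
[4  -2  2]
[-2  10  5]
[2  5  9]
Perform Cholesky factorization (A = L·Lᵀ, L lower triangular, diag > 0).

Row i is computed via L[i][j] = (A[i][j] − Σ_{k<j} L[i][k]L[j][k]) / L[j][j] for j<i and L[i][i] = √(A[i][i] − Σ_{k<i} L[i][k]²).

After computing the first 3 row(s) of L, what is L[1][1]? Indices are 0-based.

L[1][1] = 3

Step 1: L[0][0] = √(4) = 2.
  L[1][0] = (-2) / L[0][0] = -1.
Step 2: L[1][1] = √(9) = 3.
  L[2][0] = (2) / L[0][0] = 1.
  L[2][1] = (6) / L[1][1] = 2.
Step 3: L[2][2] = √(4) = 2.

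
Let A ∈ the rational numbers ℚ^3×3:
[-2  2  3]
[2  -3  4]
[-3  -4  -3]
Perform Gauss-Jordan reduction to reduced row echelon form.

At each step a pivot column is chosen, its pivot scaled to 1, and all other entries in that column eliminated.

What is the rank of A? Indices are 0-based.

rank = 3

pivot(0,0)=-2: scale R0 → (1, -1, -3/2)
  clear (1,0): R1 −= (2)R0 → (0, -1, 7)
  clear (2,0): R2 −= (-3)R0 → (0, -7, -15/2)
pivot(1,1)=-1: scale R1 → (0, 1, -7)
  clear (0,1): R0 −= (-1)R1 → (1, 0, -17/2)
  clear (2,1): R2 −= (-7)R1 → (0, 0, -113/2)
pivot(2,2)=-113/2: scale R2 → (0, 0, 1)
  clear (0,2): R0 −= (-17/2)R2 → (1, 0, 0)
  clear (1,2): R1 −= (-7)R2 → (0, 1, 0)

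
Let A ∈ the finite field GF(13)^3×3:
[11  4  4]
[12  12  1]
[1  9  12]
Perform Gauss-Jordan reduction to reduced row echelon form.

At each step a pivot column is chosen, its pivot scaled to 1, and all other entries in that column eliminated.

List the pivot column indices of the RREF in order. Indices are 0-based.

pivot columns: 0, 1, 2

step 1: normalize row 0 (÷11) = (1, 11, 11)
  row 1: subtract 12×row0 = (0, 10, 12)
  row 2: subtract 1×row0 = (0, 11, 1)
step 2: normalize row 1 (÷10) = (0, 1, 9)
  row 0: subtract 11×row1 = (1, 0, 3)
  row 2: subtract 11×row1 = (0, 0, 6)
step 3: normalize row 2 (÷6) = (0, 0, 1)
  row 0: subtract 3×row2 = (1, 0, 0)
  row 1: subtract 9×row2 = (0, 1, 0)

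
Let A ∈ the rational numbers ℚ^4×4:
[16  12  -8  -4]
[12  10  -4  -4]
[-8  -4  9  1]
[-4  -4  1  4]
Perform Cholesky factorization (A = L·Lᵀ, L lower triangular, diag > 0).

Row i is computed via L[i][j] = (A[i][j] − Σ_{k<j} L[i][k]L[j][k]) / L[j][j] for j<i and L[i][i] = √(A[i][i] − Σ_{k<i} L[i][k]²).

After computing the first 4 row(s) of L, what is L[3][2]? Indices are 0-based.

Step 1: L[0][0] = √(16) = 4.
  L[1][0] = (12) / L[0][0] = 3.
Step 2: L[1][1] = √(1) = 1.
  L[2][0] = (-8) / L[0][0] = -2.
  L[2][1] = (2) / L[1][1] = 2.
Step 3: L[2][2] = √(1) = 1.
  L[3][0] = (-4) / L[0][0] = -1.
  L[3][1] = (-1) / L[1][1] = -1.
  L[3][2] = (1) / L[2][2] = 1.
Step 4: L[3][3] = √(1) = 1.

L[3][2] = 1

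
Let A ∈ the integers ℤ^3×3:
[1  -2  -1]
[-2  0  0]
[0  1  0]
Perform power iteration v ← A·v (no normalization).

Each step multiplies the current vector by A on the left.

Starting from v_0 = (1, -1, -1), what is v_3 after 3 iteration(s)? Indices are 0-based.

v_0 = (1, -1, -1).
v_1 = A·v_0 = (4, -2, -1).
v_2 = A·v_1 = (9, -8, -2).
v_3 = A·v_2 = (27, -18, -8).

v_3 = (27, -18, -8)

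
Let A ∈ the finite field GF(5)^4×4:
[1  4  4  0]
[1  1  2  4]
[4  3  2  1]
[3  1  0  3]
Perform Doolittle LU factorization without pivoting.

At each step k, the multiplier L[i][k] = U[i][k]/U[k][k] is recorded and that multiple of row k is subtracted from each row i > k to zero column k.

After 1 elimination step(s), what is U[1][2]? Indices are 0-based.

k=0: U[0][0]=1
  eliminate (1,0): mult=1, new row 1: (0, 2, 3, 4); set L[1][0]=1
  eliminate (2,0): mult=4, new row 2: (0, 2, 1, 1); set L[2][0]=4
  eliminate (3,0): mult=3, new row 3: (0, 4, 3, 3); set L[3][0]=3

U[1][2] = 3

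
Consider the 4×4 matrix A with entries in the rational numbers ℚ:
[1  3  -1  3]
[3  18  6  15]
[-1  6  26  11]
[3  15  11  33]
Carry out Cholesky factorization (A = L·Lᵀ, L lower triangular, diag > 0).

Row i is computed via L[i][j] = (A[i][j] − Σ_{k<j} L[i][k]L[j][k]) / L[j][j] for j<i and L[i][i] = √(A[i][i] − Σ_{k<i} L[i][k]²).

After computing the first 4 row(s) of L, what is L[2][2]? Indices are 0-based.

Step 1: L[0][0] = √(1) = 1.
  L[1][0] = (3) / L[0][0] = 3.
Step 2: L[1][1] = √(9) = 3.
  L[2][0] = (-1) / L[0][0] = -1.
  L[2][1] = (9) / L[1][1] = 3.
Step 3: L[2][2] = √(16) = 4.
  L[3][0] = (3) / L[0][0] = 3.
  L[3][1] = (6) / L[1][1] = 2.
  L[3][2] = (8) / L[2][2] = 2.
Step 4: L[3][3] = √(16) = 4.

L[2][2] = 4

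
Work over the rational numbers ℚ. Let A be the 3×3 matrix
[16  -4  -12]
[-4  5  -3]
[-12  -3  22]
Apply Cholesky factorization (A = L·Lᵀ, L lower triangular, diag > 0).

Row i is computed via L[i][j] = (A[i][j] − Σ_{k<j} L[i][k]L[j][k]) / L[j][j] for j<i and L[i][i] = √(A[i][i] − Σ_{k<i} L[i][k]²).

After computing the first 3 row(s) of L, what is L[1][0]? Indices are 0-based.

Step 1: L[0][0] = √(16) = 4.
  L[1][0] = (-4) / L[0][0] = -1.
Step 2: L[1][1] = √(4) = 2.
  L[2][0] = (-12) / L[0][0] = -3.
  L[2][1] = (-6) / L[1][1] = -3.
Step 3: L[2][2] = √(4) = 2.

L[1][0] = -1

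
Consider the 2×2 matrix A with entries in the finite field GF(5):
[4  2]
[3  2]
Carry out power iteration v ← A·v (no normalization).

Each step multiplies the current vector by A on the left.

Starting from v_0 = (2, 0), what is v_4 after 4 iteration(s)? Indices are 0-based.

v_0 = (2, 0).
v_1 = A·v_0 = (3, 1).
v_2 = A·v_1 = (4, 1).
v_3 = A·v_2 = (3, 4).
v_4 = A·v_3 = (0, 2).

v_4 = (0, 2)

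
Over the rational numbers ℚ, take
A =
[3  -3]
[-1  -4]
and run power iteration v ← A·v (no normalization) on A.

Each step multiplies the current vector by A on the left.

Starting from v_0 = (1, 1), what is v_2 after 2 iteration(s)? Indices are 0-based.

v_2 = (15, 20)

v_0 = (1, 1).
v_1 = A·v_0 = (0, -5).
v_2 = A·v_1 = (15, 20).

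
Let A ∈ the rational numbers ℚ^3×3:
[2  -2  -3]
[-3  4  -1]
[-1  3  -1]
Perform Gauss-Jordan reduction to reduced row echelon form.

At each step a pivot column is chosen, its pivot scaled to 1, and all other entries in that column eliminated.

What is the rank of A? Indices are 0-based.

[1] R0 /= 2  ⇒  (1, -1, -3/2)
     R1 -= -3·R0  ⇒  (0, 1, -11/2)
     R2 -= -1·R0  ⇒  (0, 2, -5/2)
[2] R1 /= 1  ⇒  (0, 1, -11/2)
     R0 -= -1·R1  ⇒  (1, 0, -7)
     R2 -= 2·R1  ⇒  (0, 0, 17/2)
[3] R2 /= 17/2  ⇒  (0, 0, 1)
     R0 -= -7·R2  ⇒  (1, 0, 0)
     R1 -= -11/2·R2  ⇒  (0, 1, 0)

rank = 3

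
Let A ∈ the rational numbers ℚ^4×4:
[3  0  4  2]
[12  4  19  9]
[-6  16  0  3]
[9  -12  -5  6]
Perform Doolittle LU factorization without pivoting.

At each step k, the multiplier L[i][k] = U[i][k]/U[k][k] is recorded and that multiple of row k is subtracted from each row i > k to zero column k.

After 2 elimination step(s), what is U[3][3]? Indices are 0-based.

[col 0] pivot 3
  R1 -= 4*R0 → (0, 4, 3, 1)  (L[1][0] := 4)
  R2 -= -2*R0 → (0, 16, 8, 7)  (L[2][0] := -2)
  R3 -= 3*R0 → (0, -12, -17, 0)  (L[3][0] := 3)
[col 1] pivot 4
  R2 -= 4*R1 → (0, 0, -4, 3)  (L[2][1] := 4)
  R3 -= -3*R1 → (0, 0, -8, 3)  (L[3][1] := -3)

U[3][3] = 3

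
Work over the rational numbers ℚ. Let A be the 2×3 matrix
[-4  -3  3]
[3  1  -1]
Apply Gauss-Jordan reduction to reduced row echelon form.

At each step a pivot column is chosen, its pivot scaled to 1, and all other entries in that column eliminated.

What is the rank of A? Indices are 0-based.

rank = 2

[1] R0 /= -4  ⇒  (1, 3/4, -3/4)
     R1 -= 3·R0  ⇒  (0, -5/4, 5/4)
[2] R1 /= -5/4  ⇒  (0, 1, -1)
     R0 -= 3/4·R1  ⇒  (1, 0, 0)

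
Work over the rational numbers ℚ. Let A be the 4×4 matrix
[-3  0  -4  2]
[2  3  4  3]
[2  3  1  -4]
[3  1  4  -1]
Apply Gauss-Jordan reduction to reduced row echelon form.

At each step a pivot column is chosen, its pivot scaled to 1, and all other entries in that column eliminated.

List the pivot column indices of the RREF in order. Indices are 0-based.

pivot columns: 0, 1, 2, 3

[1] R0 /= -3  ⇒  (1, 0, 4/3, -2/3)
     R1 -= 2·R0  ⇒  (0, 3, 4/3, 13/3)
     R2 -= 2·R0  ⇒  (0, 3, -5/3, -8/3)
     R3 -= 3·R0  ⇒  (0, 1, 0, 1)
[2] R1 /= 3  ⇒  (0, 1, 4/9, 13/9)
     R2 -= 3·R1  ⇒  (0, 0, -3, -7)
     R3 -= 1·R1  ⇒  (0, 0, -4/9, -4/9)
[3] R2 /= -3  ⇒  (0, 0, 1, 7/3)
     R0 -= 4/3·R2  ⇒  (1, 0, 0, -34/9)
     R1 -= 4/9·R2  ⇒  (0, 1, 0, 11/27)
     R3 -= -4/9·R2  ⇒  (0, 0, 0, 16/27)
[4] R3 /= 16/27  ⇒  (0, 0, 0, 1)
     R0 -= -34/9·R3  ⇒  (1, 0, 0, 0)
     R1 -= 11/27·R3  ⇒  (0, 1, 0, 0)
     R2 -= 7/3·R3  ⇒  (0, 0, 1, 0)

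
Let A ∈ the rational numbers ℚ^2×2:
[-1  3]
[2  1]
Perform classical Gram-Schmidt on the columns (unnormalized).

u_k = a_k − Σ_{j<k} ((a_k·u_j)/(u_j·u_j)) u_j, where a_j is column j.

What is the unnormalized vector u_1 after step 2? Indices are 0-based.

u_1 = (14/5, 7/5)

Step 1: u_0 = a_0 = (-1, 2).
Step 2: u_1 = a_1 − (-1/5)·u_0 = (14/5, 7/5).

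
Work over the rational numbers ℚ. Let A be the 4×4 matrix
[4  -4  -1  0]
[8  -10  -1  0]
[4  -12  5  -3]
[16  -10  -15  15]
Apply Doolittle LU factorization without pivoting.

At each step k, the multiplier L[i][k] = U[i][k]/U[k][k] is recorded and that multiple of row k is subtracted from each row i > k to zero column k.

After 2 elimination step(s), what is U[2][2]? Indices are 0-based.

[col 0] pivot 4
  R1 -= 2*R0 → (0, -2, 1, 0)  (L[1][0] := 2)
  R2 -= 1*R0 → (0, -8, 6, -3)  (L[2][0] := 1)
  R3 -= 4*R0 → (0, 6, -11, 15)  (L[3][0] := 4)
[col 1] pivot -2
  R2 -= 4*R1 → (0, 0, 2, -3)  (L[2][1] := 4)
  R3 -= -3*R1 → (0, 0, -8, 15)  (L[3][1] := -3)

U[2][2] = 2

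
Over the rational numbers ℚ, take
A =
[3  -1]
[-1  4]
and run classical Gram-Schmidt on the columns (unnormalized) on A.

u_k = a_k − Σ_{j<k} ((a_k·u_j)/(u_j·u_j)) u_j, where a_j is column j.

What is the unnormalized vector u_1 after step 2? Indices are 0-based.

Step 1: u_0 = a_0 = (3, -1).
Step 2: u_1 = a_1 − (-7/10)·u_0 = (11/10, 33/10).

u_1 = (11/10, 33/10)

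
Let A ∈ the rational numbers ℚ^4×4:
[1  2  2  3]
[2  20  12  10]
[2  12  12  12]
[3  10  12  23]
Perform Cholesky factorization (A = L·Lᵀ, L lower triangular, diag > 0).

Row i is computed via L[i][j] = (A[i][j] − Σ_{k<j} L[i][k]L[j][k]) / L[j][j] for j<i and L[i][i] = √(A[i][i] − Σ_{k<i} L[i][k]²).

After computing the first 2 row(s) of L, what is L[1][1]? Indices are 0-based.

L[1][1] = 4

Step 1: L[0][0] = √(1) = 1.
  L[1][0] = (2) / L[0][0] = 2.
Step 2: L[1][1] = √(16) = 4.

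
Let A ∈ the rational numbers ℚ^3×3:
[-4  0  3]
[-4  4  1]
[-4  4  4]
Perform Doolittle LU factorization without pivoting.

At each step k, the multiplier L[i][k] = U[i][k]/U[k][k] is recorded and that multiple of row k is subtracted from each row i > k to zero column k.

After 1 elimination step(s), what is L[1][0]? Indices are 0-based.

[col 0] pivot -4
  R1 -= 1*R0 → (0, 4, -2)  (L[1][0] := 1)
  R2 -= 1*R0 → (0, 4, 1)  (L[2][0] := 1)

L[1][0] = 1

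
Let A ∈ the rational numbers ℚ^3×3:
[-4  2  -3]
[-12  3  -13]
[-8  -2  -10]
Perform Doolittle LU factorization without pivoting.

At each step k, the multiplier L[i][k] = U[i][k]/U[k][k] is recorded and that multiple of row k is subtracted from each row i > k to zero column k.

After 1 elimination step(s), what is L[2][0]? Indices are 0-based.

[col 0] pivot -4
  R1 -= 3*R0 → (0, -3, -4)  (L[1][0] := 3)
  R2 -= 2*R0 → (0, -6, -4)  (L[2][0] := 2)

L[2][0] = 2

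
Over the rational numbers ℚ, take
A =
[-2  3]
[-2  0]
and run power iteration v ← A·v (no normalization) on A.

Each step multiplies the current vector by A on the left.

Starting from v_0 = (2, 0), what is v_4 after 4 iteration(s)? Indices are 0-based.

v_4 = (-40, -64)

v_0 = (2, 0).
v_1 = A·v_0 = (-4, -4).
v_2 = A·v_1 = (-4, 8).
v_3 = A·v_2 = (32, 8).
v_4 = A·v_3 = (-40, -64).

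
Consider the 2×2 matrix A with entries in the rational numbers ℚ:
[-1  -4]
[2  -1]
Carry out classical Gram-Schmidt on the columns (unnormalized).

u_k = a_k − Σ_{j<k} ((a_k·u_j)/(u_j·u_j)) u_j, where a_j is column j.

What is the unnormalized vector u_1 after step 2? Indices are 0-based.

Step 1: u_0 = a_0 = (-1, 2).
Step 2: u_1 = a_1 − (2/5)·u_0 = (-18/5, -9/5).

u_1 = (-18/5, -9/5)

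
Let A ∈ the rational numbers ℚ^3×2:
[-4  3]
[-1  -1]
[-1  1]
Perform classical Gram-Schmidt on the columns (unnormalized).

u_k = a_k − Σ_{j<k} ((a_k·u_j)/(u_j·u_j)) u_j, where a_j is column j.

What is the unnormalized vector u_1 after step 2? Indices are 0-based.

u_1 = (1/3, -5/3, 1/3)

Step 1: u_0 = a_0 = (-4, -1, -1).
Step 2: u_1 = a_1 − (-2/3)·u_0 = (1/3, -5/3, 1/3).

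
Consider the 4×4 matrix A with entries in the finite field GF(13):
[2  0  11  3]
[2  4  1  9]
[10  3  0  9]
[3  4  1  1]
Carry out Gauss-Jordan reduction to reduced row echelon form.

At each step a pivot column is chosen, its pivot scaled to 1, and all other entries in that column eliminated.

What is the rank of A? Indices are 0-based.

rank = 4

step 1: normalize row 0 (÷2) = (1, 0, 12, 8)
  row 1: subtract 2×row0 = (0, 4, 3, 6)
  row 2: subtract 10×row0 = (0, 3, 10, 7)
  row 3: subtract 3×row0 = (0, 4, 4, 3)
step 2: normalize row 1 (÷4) = (0, 1, 4, 8)
  row 2: subtract 3×row1 = (0, 0, 11, 9)
  row 3: subtract 4×row1 = (0, 0, 1, 10)
step 3: normalize row 2 (÷11) = (0, 0, 1, 2)
  row 0: subtract 12×row2 = (1, 0, 0, 10)
  row 1: subtract 4×row2 = (0, 1, 0, 0)
  row 3: subtract 1×row2 = (0, 0, 0, 8)
step 4: normalize row 3 (÷8) = (0, 0, 0, 1)
  row 0: subtract 10×row3 = (1, 0, 0, 0)
  row 2: subtract 2×row3 = (0, 0, 1, 0)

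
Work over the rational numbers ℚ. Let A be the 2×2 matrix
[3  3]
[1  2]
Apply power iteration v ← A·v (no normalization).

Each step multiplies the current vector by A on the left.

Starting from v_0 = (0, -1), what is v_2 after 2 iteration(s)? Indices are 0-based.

v_2 = (-15, -7)

v_0 = (0, -1).
v_1 = A·v_0 = (-3, -2).
v_2 = A·v_1 = (-15, -7).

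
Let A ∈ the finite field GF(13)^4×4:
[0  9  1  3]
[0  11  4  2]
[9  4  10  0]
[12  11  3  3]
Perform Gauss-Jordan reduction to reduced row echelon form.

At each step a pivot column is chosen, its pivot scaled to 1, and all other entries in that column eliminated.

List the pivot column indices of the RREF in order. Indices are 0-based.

pivot columns: 0, 1, 2, 3

step 1: exchange rows 0,2
step 1: normalize row 0 (÷9) = (1, 12, 4, 0)
  row 3: subtract 12×row0 = (0, 10, 7, 3)
step 2: normalize row 1 (÷11) = (0, 1, 11, 12)
  row 0: subtract 12×row1 = (1, 0, 2, 12)
  row 2: subtract 9×row1 = (0, 0, 6, 12)
  row 3: subtract 10×row1 = (0, 0, 1, 0)
step 3: normalize row 2 (÷6) = (0, 0, 1, 2)
  row 0: subtract 2×row2 = (1, 0, 0, 8)
  row 1: subtract 11×row2 = (0, 1, 0, 3)
  row 3: subtract 1×row2 = (0, 0, 0, 11)
step 4: normalize row 3 (÷11) = (0, 0, 0, 1)
  row 0: subtract 8×row3 = (1, 0, 0, 0)
  row 1: subtract 3×row3 = (0, 1, 0, 0)
  row 2: subtract 2×row3 = (0, 0, 1, 0)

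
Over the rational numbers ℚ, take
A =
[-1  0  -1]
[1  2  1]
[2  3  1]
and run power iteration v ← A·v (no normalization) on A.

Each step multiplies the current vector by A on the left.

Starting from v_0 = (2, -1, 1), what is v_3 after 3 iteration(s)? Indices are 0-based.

v_0 = (2, -1, 1).
v_1 = A·v_0 = (-3, 1, 2).
v_2 = A·v_1 = (1, 1, -1).
v_3 = A·v_2 = (0, 2, 4).

v_3 = (0, 2, 4)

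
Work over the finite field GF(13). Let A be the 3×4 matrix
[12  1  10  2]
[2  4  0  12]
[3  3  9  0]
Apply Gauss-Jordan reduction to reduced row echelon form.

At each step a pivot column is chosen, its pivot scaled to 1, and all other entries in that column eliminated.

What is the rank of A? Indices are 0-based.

rank = 3

step 1: normalize row 0 (÷12) = (1, 12, 3, 11)
  row 1: subtract 2×row0 = (0, 6, 7, 3)
  row 2: subtract 3×row0 = (0, 6, 0, 6)
step 2: normalize row 1 (÷6) = (0, 1, 12, 7)
  row 0: subtract 12×row1 = (1, 0, 2, 5)
  row 2: subtract 6×row1 = (0, 0, 6, 3)
step 3: normalize row 2 (÷6) = (0, 0, 1, 7)
  row 0: subtract 2×row2 = (1, 0, 0, 4)
  row 1: subtract 12×row2 = (0, 1, 0, 1)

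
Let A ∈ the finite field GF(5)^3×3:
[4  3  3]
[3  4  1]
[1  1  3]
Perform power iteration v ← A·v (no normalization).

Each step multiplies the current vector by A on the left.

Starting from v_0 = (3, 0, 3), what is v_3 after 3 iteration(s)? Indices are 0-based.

v_3 = (0, 4, 1)

v_0 = (3, 0, 3).
v_1 = A·v_0 = (1, 2, 2).
v_2 = A·v_1 = (1, 3, 4).
v_3 = A·v_2 = (0, 4, 1).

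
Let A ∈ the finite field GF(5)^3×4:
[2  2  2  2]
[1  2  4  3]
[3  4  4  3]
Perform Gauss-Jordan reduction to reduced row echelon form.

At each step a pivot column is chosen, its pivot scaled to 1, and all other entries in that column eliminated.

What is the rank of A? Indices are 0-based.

[1] R0 /= 2  ⇒  (1, 1, 1, 1)
     R1 -= 1·R0  ⇒  (0, 1, 3, 2)
     R2 -= 3·R0  ⇒  (0, 1, 1, 0)
[2] R1 /= 1  ⇒  (0, 1, 3, 2)
     R0 -= 1·R1  ⇒  (1, 0, 3, 4)
     R2 -= 1·R1  ⇒  (0, 0, 3, 3)
[3] R2 /= 3  ⇒  (0, 0, 1, 1)
     R0 -= 3·R2  ⇒  (1, 0, 0, 1)
     R1 -= 3·R2  ⇒  (0, 1, 0, 4)

rank = 3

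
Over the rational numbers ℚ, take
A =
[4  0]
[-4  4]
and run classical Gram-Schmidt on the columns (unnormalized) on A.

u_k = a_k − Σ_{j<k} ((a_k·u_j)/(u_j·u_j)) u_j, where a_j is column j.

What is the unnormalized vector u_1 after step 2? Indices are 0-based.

Step 1: u_0 = a_0 = (4, -4).
Step 2: u_1 = a_1 − (-1/2)·u_0 = (2, 2).

u_1 = (2, 2)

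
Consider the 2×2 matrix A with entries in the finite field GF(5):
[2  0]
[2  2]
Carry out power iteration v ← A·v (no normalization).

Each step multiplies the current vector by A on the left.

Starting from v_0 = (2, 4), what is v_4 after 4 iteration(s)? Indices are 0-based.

v_4 = (2, 2)

v_0 = (2, 4).
v_1 = A·v_0 = (4, 2).
v_2 = A·v_1 = (3, 2).
v_3 = A·v_2 = (1, 0).
v_4 = A·v_3 = (2, 2).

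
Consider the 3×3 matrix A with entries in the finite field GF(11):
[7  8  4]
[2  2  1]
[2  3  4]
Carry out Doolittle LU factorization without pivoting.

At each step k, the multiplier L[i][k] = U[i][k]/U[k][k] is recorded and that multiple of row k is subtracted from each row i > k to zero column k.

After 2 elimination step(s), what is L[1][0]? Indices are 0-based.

L[1][0] = 5

[col 0] pivot 7
  R1 -= 5*R0 → (0, 6, 3)  (L[1][0] := 5)
  R2 -= 5*R0 → (0, 7, 6)  (L[2][0] := 5)
[col 1] pivot 6
  R2 -= 3*R1 → (0, 0, 8)  (L[2][1] := 3)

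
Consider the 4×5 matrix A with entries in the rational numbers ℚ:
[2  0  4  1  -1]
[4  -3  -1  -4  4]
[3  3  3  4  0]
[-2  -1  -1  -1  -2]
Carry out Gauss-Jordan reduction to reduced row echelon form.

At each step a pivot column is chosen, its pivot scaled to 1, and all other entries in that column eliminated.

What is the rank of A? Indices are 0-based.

[1] R0 /= 2  ⇒  (1, 0, 2, 1/2, -1/2)
     R1 -= 4·R0  ⇒  (0, -3, -9, -6, 6)
     R2 -= 3·R0  ⇒  (0, 3, -3, 5/2, 3/2)
     R3 -= -2·R0  ⇒  (0, -1, 3, 0, -3)
[2] R1 /= -3  ⇒  (0, 1, 3, 2, -2)
     R2 -= 3·R1  ⇒  (0, 0, -12, -7/2, 15/2)
     R3 -= -1·R1  ⇒  (0, 0, 6, 2, -5)
[3] R2 /= -12  ⇒  (0, 0, 1, 7/24, -5/8)
     R0 -= 2·R2  ⇒  (1, 0, 0, -1/12, 3/4)
     R1 -= 3·R2  ⇒  (0, 1, 0, 9/8, -1/8)
     R3 -= 6·R2  ⇒  (0, 0, 0, 1/4, -5/4)
[4] R3 /= 1/4  ⇒  (0, 0, 0, 1, -5)
     R0 -= -1/12·R3  ⇒  (1, 0, 0, 0, 1/3)
     R1 -= 9/8·R3  ⇒  (0, 1, 0, 0, 11/2)
     R2 -= 7/24·R3  ⇒  (0, 0, 1, 0, 5/6)

rank = 4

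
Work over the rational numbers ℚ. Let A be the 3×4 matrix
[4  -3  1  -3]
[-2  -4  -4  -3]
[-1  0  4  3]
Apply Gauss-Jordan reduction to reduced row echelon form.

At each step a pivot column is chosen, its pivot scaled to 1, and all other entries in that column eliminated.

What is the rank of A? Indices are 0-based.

step 1: normalize row 0 (÷4) = (1, -3/4, 1/4, -3/4)
  row 1: subtract -2×row0 = (0, -11/2, -7/2, -9/2)
  row 2: subtract -1×row0 = (0, -3/4, 17/4, 9/4)
step 2: normalize row 1 (÷-11/2) = (0, 1, 7/11, 9/11)
  row 0: subtract -3/4×row1 = (1, 0, 8/11, -3/22)
  row 2: subtract -3/4×row1 = (0, 0, 52/11, 63/22)
step 3: normalize row 2 (÷52/11) = (0, 0, 1, 63/104)
  row 0: subtract 8/11×row2 = (1, 0, 0, -15/26)
  row 1: subtract 7/11×row2 = (0, 1, 0, 45/104)

rank = 3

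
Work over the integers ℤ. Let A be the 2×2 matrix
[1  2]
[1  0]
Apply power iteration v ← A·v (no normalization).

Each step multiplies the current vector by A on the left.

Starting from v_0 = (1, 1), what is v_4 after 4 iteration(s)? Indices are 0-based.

v_0 = (1, 1).
v_1 = A·v_0 = (3, 1).
v_2 = A·v_1 = (5, 3).
v_3 = A·v_2 = (11, 5).
v_4 = A·v_3 = (21, 11).

v_4 = (21, 11)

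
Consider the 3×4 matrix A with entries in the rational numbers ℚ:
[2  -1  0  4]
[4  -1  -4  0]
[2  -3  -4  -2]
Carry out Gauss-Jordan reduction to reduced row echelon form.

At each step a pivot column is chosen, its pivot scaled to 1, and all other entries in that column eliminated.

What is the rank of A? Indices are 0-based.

pivot(0,0)=2: scale R0 → (1, -1/2, 0, 2)
  clear (1,0): R1 −= (4)R0 → (0, 1, -4, -8)
  clear (2,0): R2 −= (2)R0 → (0, -2, -4, -6)
pivot(1,1)=1: scale R1 → (0, 1, -4, -8)
  clear (0,1): R0 −= (-1/2)R1 → (1, 0, -2, -2)
  clear (2,1): R2 −= (-2)R1 → (0, 0, -12, -22)
pivot(2,2)=-12: scale R2 → (0, 0, 1, 11/6)
  clear (0,2): R0 −= (-2)R2 → (1, 0, 0, 5/3)
  clear (1,2): R1 −= (-4)R2 → (0, 1, 0, -2/3)

rank = 3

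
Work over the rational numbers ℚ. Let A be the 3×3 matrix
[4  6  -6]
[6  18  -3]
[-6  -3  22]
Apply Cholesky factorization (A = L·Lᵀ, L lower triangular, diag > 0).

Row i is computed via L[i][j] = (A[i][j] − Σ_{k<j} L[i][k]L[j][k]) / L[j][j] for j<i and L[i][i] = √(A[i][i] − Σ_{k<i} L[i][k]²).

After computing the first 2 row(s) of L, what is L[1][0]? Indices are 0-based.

Step 1: L[0][0] = √(4) = 2.
  L[1][0] = (6) / L[0][0] = 3.
Step 2: L[1][1] = √(9) = 3.

L[1][0] = 3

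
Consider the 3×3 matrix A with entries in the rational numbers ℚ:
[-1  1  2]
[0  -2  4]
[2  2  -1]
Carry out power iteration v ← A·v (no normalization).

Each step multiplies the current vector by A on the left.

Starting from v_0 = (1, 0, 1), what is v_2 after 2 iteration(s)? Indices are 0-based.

v_0 = (1, 0, 1).
v_1 = A·v_0 = (1, 4, 1).
v_2 = A·v_1 = (5, -4, 9).

v_2 = (5, -4, 9)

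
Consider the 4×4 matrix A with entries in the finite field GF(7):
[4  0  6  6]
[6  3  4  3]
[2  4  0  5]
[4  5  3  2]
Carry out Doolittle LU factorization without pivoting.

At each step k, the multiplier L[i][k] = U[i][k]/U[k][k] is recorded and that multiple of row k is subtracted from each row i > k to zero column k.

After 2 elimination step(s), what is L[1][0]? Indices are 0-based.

L[1][0] = 5

Step 1: pivot at (0,0) is 4.
  row1 ← row1 − (5)·row0  ⇒  L[1][0]=5, U row1=(0, 3, 2, 1)
  row2 ← row2 − (4)·row0  ⇒  L[2][0]=4, U row2=(0, 4, 4, 2)
  row3 ← row3 − (1)·row0  ⇒  L[3][0]=1, U row3=(0, 5, 4, 3)
Step 2: pivot at (1,1) is 3.
  row2 ← row2 − (6)·row1  ⇒  L[2][1]=6, U row2=(0, 0, 6, 3)
  row3 ← row3 − (4)·row1  ⇒  L[3][1]=4, U row3=(0, 0, 3, 6)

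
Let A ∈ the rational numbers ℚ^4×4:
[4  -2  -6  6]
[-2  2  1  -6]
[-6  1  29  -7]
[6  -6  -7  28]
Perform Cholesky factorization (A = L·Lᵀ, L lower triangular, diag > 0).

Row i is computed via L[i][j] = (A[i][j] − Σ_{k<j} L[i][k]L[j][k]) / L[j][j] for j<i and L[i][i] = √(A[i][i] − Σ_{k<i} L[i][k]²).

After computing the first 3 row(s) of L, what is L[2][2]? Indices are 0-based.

L[2][2] = 4

Step 1: L[0][0] = √(4) = 2.
  L[1][0] = (-2) / L[0][0] = -1.
Step 2: L[1][1] = √(1) = 1.
  L[2][0] = (-6) / L[0][0] = -3.
  L[2][1] = (-2) / L[1][1] = -2.
Step 3: L[2][2] = √(16) = 4.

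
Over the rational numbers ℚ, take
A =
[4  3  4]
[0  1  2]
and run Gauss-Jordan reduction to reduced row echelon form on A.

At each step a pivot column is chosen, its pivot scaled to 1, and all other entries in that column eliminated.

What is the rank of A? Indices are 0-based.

pivot(0,0)=4: scale R0 → (1, 3/4, 1)
pivot(1,1)=1: scale R1 → (0, 1, 2)
  clear (0,1): R0 −= (3/4)R1 → (1, 0, -1/2)

rank = 2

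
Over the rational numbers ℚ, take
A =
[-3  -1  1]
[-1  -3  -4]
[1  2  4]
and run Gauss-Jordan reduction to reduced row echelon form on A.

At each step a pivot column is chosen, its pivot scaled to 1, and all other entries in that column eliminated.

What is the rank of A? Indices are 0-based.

rank = 3

[1] R0 /= -3  ⇒  (1, 1/3, -1/3)
     R1 -= -1·R0  ⇒  (0, -8/3, -13/3)
     R2 -= 1·R0  ⇒  (0, 5/3, 13/3)
[2] R1 /= -8/3  ⇒  (0, 1, 13/8)
     R0 -= 1/3·R1  ⇒  (1, 0, -7/8)
     R2 -= 5/3·R1  ⇒  (0, 0, 13/8)
[3] R2 /= 13/8  ⇒  (0, 0, 1)
     R0 -= -7/8·R2  ⇒  (1, 0, 0)
     R1 -= 13/8·R2  ⇒  (0, 1, 0)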